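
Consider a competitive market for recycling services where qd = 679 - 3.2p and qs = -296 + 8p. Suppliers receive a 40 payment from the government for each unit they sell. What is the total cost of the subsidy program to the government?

Government cost = 137720/7

Pre-subsidy: 679 - 3.2p = -296 + 8p gives p* = 4875/56, q* = 2803/7.
With the subsidy, sellers receive ps = pb + 40 for each unit, where pb is the price buyers pay.
Supply in terms of pb becomes qs = -296 + 8(pb + 40) = 24 + 8pb. Setting this equal to demand: 679 - 3.2pb = 24 + 8pb, so pb = 3275/56.
Sellers receive ps = 3275/56 + 40 = 5515/56; q' = 679 − 3.2·(3275/56) = 3443/7.
Government outlay = subsidy × quantity = 40 × 3443/7 = 137720/7.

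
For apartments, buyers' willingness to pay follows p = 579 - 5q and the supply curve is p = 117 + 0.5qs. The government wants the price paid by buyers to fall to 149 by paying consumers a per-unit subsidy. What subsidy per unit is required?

Required subsidy s = 11 per unit

At a buyer price of 149, quantity demanded is 115.8 − 0.2·149 = 86.
Sellers supply 86 only when they receive ps = 117 + 0.5·86 = 160.
s = ps − pb = 160 − 149 = 11.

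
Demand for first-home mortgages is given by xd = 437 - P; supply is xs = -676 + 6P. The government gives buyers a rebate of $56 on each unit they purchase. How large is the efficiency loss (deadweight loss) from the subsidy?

Pre-subsidy: 437 - P = -676 + 6P gives P* = 159, x* = 278.
With the rebate, buyers effectively pay Pb = Ps − 56, where Ps is the price sellers receive.
Demand in terms of Ps becomes xd = 437 − 1(Ps − 56) = 493 - Ps. Setting this equal to supply: 493 - Ps = -676 + 6Ps, so Ps = 167.
Buyers pay Pb = 167 − 56 = 111; x' = -676 + 6·167 = 326.
The subsidy expands output by 326 − 278 = 48 past the efficient level; on those units the gap between marginal cost and willingness to pay runs from 0 up to 56.
DWL = ½ × 56 × 48 = 1344.

Deadweight loss = $1344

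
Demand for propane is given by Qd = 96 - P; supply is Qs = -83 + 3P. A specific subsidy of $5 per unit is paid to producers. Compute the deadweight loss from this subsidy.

Deadweight loss = $9.375

Pre-subsidy: 96 - P = -83 + 3P gives P* = 44.75, Q* = 51.25.
With the subsidy, sellers receive Ps = Pb + 5 for each unit, where Pb is the price buyers pay.
Supply in terms of Pb becomes Qs = -83 + 3(Pb + 5) = -68 + 3Pb. Setting this equal to demand: 96 - Pb = -68 + 3Pb, so Pb = 41.
Sellers receive Ps = 41 + 5 = 46; Q' = 96 − 1·41 = 55.
The subsidy expands output by 55 − 51.25 = 3.75 past the efficient level; on those units the gap between marginal cost and willingness to pay runs from 0 up to 5.
DWL = ½ × 5 × 3.75 = 9.375.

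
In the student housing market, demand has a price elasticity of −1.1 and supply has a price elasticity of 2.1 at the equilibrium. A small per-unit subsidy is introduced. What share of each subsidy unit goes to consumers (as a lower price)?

Consumer share = 0.65625

For a small subsidy around the equilibrium, the benefit split depends on the relative slopes, which at a point are proportional to the elasticities.
Buyer share = εs/(εs + |εd|) = 2.1/(2.1 + 1.1) = 0.65625; seller share = |εd|/(εs + |εd|) = 0.34375.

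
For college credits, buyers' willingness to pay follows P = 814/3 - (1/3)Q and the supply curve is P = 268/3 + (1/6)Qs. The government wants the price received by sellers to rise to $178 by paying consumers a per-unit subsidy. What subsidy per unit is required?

Required subsidy s = $84 per unit

At a seller price of 178, quantity supplied is -536 + 6·178 = 532.
Buyers absorb 532 only when they pay Pb = 814/3 − (1/3)·532 = 94.
s = Ps − Pb = 178 − 94 = 84.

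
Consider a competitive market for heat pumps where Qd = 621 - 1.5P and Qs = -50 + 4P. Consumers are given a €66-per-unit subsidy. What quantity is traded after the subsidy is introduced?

Q' = 510

Pre-subsidy: 621 - 1.5P = -50 + 4P gives P* = 122, Q* = 438.
With the rebate, buyers effectively pay Pb = Ps − 66, where Ps is the price sellers receive.
Demand in terms of Ps becomes Qd = 621 − 1.5(Ps − 66) = 720 - 1.5Ps. Setting this equal to supply: 720 - 1.5Ps = -50 + 4Ps, so Ps = 140.
Buyers pay Pb = 140 − 66 = 74; Q' = -50 + 4·140 = 510.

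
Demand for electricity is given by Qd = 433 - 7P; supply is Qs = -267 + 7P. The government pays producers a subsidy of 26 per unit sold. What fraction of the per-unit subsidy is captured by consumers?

Pre-subsidy: 433 - 7P = -267 + 7P gives P* = 50, Q* = 83.
With the subsidy, sellers receive Ps = Pb + 26 for each unit, where Pb is the price buyers pay.
Supply in terms of Pb becomes Qs = -267 + 7(Pb + 26) = -85 + 7Pb. Setting this equal to demand: 433 - 7Pb = -85 + 7Pb, so Pb = 37.
Sellers receive Ps = 37 + 26 = 63; Q' = 433 − 7·37 = 174.
Buyers' price falls by P* − Pb = 50 − 37 = 13; sellers' price rises by Ps − P* = 63 − 50 = 13.
So consumers capture 13/26 = 0.5 of each unit of subsidy.

Consumer share = 0.5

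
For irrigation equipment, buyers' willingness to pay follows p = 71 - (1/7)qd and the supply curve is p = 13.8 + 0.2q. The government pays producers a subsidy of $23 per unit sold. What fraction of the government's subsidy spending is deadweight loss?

Pre-subsidy: 71 - (1/7)q = 13.8 + 0.2q gives q* = 1001/6 and p* = 283/6.
With the subsidy, sellers receive ps = pb + 23 for each unit, where pb is the price buyers pay.
On the curves, pb = 71 - (1/7)q and ps = 13.8 + 0.2q; the wedge ps − pb = 23 gives 13.8 + 0.2q − (71 - (1/7)q) = 23, so q' = 2807/12.
Then pb = 71 − (1/7)·(2807/12) = 451/12 and ps = 13.8 + 0.2·(2807/12) = 727/12.
ΔCS = ½(1001/6 + 2807/12)(283/6 − 451/12) = 184345/96; ΔPS = ½(1001/6 + 2807/12)(727/12 − 283/6) = 258083/96.
Government spending = 23 × 2807/12 = 64561/12.
DWL = ½ × 23 × (2807/12 − 1001/6) = 18515/24; fraction = (18515/24) / (64561/12) = 115/802.

DWL / government spending = 115/802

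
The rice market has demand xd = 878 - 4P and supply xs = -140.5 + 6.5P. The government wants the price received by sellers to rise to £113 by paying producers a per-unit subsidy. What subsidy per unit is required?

At a seller price of 113, quantity supplied is -140.5 + 6.5·113 = 594.
Buyers absorb 594 only when they pay Pb with 878 − 4·Pb = 594, i.e. Pb = 71.
s = Ps − Pb = 113 − 71 = 42.

Required subsidy s = £42 per unit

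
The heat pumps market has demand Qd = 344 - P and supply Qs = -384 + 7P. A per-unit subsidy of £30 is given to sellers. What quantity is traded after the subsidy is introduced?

Pre-subsidy: 344 - P = -384 + 7P gives P* = 91, Q* = 253.
With the subsidy, sellers receive Ps = Pb + 30 for each unit, where Pb is the price buyers pay.
Supply in terms of Pb becomes Qs = -384 + 7(Pb + 30) = -174 + 7Pb. Setting this equal to demand: 344 - Pb = -174 + 7Pb, so Pb = 64.75.
Sellers receive Ps = 64.75 + 30 = 94.75; Q' = 344 − 1·64.75 = 279.25.

Q' = 279.25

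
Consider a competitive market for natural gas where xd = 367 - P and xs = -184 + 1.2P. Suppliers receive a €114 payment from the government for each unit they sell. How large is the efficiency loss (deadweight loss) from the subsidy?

Pre-subsidy: 367 - P = -184 + 1.2P gives P* = 2755/11, x* = 1282/11.
With the subsidy, sellers receive Ps = Pb + 114 for each unit, where Pb is the price buyers pay.
Supply in terms of Pb becomes xs = -184 + 1.2(Pb + 114) = -47.2 + 1.2Pb. Setting this equal to demand: 367 - Pb = -47.2 + 1.2Pb, so Pb = 2071/11.
Sellers receive Ps = 2071/11 + 114 = 3325/11; x' = 367 − 1·(2071/11) = 1966/11.
The subsidy expands output by 1966/11 − 1282/11 = 684/11 past the efficient level; on those units the gap between marginal cost and willingness to pay runs from 0 up to 114.
DWL = ½ × 114 × 684/11 = 38988/11.

Deadweight loss = 38988/11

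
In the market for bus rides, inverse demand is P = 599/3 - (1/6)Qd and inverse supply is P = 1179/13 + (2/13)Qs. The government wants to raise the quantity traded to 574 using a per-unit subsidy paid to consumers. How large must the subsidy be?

Required subsidy s = 75 per unit

At Q = 574, from the demand curve buyers pay Pb = 599/3 − (1/6)·574 = 104; from the supply curve sellers need Ps = 1179/13 + (2/13)·574 = 179.
The subsidy must fill the gap: s = Ps − Pb = 179 − 104 = 75.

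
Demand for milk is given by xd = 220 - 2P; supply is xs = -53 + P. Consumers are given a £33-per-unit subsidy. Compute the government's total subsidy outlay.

Pre-subsidy: 220 - 2P = -53 + P gives P* = 91, x* = 38.
With the rebate, buyers effectively pay Pb = Ps − 33, where Ps is the price sellers receive.
Demand in terms of Ps becomes xd = 220 − 2(Ps − 33) = 286 - 2Ps. Setting this equal to supply: 286 - 2Ps = -53 + Ps, so Ps = 113.
Buyers pay Pb = 113 − 33 = 80; x' = -53 + 1·113 = 60.
Government outlay = subsidy × quantity = 33 × 60 = 1980.

Government cost = £1980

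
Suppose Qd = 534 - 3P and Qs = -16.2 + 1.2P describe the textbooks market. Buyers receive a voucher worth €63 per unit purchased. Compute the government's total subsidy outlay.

Government cost = €12285

Pre-subsidy: 534 - 3P = -16.2 + 1.2P gives P* = 131, Q* = 141.
With the rebate, buyers effectively pay Pb = Ps − 63, where Ps is the price sellers receive.
Demand in terms of Ps becomes Qd = 534 − 3(Ps − 63) = 723 - 3Ps. Setting this equal to supply: 723 - 3Ps = -16.2 + 1.2Ps, so Ps = 176.
Buyers pay Pb = 176 − 63 = 113; Q' = -16.2 + 1.2·176 = 195.
Government outlay = subsidy × quantity = 63 × 195 = 12285.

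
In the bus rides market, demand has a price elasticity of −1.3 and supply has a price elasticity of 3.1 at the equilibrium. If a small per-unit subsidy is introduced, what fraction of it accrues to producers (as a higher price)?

For a small subsidy around the equilibrium, the benefit split depends on the relative slopes, which at a point are proportional to the elasticities.
Buyer share = εs/(εs + |εd|) = 3.1/(3.1 + 1.3) = 31/44; seller share = |εd|/(εs + |εd|) = 13/44.
So producers capture 13/44 of the subsidy.

Producer share = 13/44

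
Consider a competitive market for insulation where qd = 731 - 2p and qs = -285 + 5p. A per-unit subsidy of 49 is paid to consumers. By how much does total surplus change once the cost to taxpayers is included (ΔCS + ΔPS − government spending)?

Pre-subsidy: 731 - 2p = -285 + 5p gives p* = 1016/7, q* = 3085/7.
With the rebate, buyers effectively pay pb = ps − 49, where ps is the price sellers receive.
Demand in terms of ps becomes qd = 731 − 2(ps − 49) = 829 - 2ps. Setting this equal to supply: 829 - 2ps = -285 + 5ps, so ps = 1114/7.
Buyers pay pb = 1114/7 − 49 = 771/7; q' = -285 + 5·(1114/7) = 3575/7.
ΔCS = ½(3085/7 + 3575/7)(1016/7 − 771/7) = 16650; ΔPS = ½(3085/7 + 3575/7)(1114/7 − 1016/7) = 6660.
Government spending = 49 × 3575/7 = 25025.
Net change = 16650 + 6660 − 25025 = -1715. The loss equals the DWL triangle ½·49·70.

Net change in total surplus = -1715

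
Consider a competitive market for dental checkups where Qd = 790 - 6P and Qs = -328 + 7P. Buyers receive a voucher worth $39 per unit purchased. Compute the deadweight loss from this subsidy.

Deadweight loss = $2457

Pre-subsidy: 790 - 6P = -328 + 7P gives P* = 86, Q* = 274.
With the rebate, buyers effectively pay Pb = Ps − 39, where Ps is the price sellers receive.
Demand in terms of Ps becomes Qd = 790 − 6(Ps − 39) = 1024 - 6Ps. Setting this equal to supply: 1024 - 6Ps = -328 + 7Ps, so Ps = 104.
Buyers pay Pb = 104 − 39 = 65; Q' = -328 + 7·104 = 400.
The subsidy expands output by 400 − 274 = 126 past the efficient level; on those units the gap between marginal cost and willingness to pay runs from 0 up to 39.
DWL = ½ × 39 × 126 = 2457.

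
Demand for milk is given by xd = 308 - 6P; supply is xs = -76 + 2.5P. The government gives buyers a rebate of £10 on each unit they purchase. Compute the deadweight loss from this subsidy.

Pre-subsidy: 308 - 6P = -76 + 2.5P gives P* = 768/17, x* = 628/17.
With the rebate, buyers effectively pay Pb = Ps − 10, where Ps is the price sellers receive.
Demand in terms of Ps becomes xd = 308 − 6(Ps − 10) = 368 - 6Ps. Setting this equal to supply: 368 - 6Ps = -76 + 2.5Ps, so Ps = 888/17.
Buyers pay Pb = 888/17 − 10 = 718/17; x' = -76 + 2.5·(888/17) = 928/17.
The subsidy expands output by 928/17 − 628/17 = 300/17 past the efficient level; on those units the gap between marginal cost and willingness to pay runs from 0 up to 10.
DWL = ½ × 10 × 300/17 = 1500/17.

Deadweight loss = 1500/17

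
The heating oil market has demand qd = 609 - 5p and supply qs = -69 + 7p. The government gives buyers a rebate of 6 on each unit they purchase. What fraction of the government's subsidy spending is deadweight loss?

Pre-subsidy: 609 - 5p = -69 + 7p gives p* = 56.5, q* = 326.5.
With the rebate, buyers effectively pay pb = ps − 6, where ps is the price sellers receive.
Demand in terms of ps becomes qd = 609 − 5(ps − 6) = 639 - 5ps. Setting this equal to supply: 639 - 5ps = -69 + 7ps, so ps = 59.
Buyers pay pb = 59 − 6 = 53; q' = -69 + 7·59 = 344.
ΔCS = ½(326.5 + 344)(56.5 − 53) = 1173.375; ΔPS = ½(326.5 + 344)(59 − 56.5) = 838.125.
Government spending = 6 × 344 = 2064.
DWL = ½ × 6 × (344 − 326.5) = 52.5; fraction = 52.5 / 2064 = 35/1376.

DWL / government spending = 35/1376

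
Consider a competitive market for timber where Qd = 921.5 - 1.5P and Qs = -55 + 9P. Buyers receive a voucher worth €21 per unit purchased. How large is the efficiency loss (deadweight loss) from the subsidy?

Deadweight loss = €283.5

Pre-subsidy: 921.5 - 1.5P = -55 + 9P gives P* = 93, Q* = 782.
With the rebate, buyers effectively pay Pb = Ps − 21, where Ps is the price sellers receive.
Demand in terms of Ps becomes Qd = 921.5 − 1.5(Ps − 21) = 953 - 1.5Ps. Setting this equal to supply: 953 - 1.5Ps = -55 + 9Ps, so Ps = 96.
Buyers pay Pb = 96 − 21 = 75; Q' = -55 + 9·96 = 809.
The subsidy expands output by 809 − 782 = 27 past the efficient level; on those units the gap between marginal cost and willingness to pay runs from 0 up to 21.
DWL = ½ × 21 × 27 = 283.5.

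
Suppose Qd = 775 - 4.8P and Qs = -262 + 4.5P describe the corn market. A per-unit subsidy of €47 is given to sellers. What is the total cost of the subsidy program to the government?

Pre-subsidy: 775 - 4.8P = -262 + 4.5P gives P* = 10370/93, Q* = 7433/31.
With the subsidy, sellers receive Ps = Pb + 47 for each unit, where Pb is the price buyers pay.
Supply in terms of Pb becomes Qs = -262 + 4.5(Pb + 47) = -50.5 + 4.5Pb. Setting this equal to demand: 775 - 4.8Pb = -50.5 + 4.5Pb, so Pb = 8255/93.
Sellers receive Ps = 8255/93 + 47 = 12626/93; Q' = 775 − 4.8·(8255/93) = 10817/31.
Government outlay = subsidy × quantity = 47 × 10817/31 = 508399/31.

Government cost = 508399/31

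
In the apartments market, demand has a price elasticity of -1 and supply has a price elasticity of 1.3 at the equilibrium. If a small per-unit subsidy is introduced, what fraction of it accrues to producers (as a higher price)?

Producer share = 10/23

For a small subsidy around the equilibrium, the benefit split depends on the relative slopes, which at a point are proportional to the elasticities.
Buyer share = εs/(εs + |εd|) = 1.3/(1.3 + 1) = 13/23; seller share = |εd|/(εs + |εd|) = 10/23.
So producers capture 10/23 of the subsidy.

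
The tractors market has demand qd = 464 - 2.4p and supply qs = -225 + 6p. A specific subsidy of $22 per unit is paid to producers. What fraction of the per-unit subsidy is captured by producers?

Pre-subsidy: 464 - 2.4p = -225 + 6p gives p* = 3445/42, q* = 1870/7.
With the subsidy, sellers receive ps = pb + 22 for each unit, where pb is the price buyers pay.
Supply in terms of pb becomes qs = -225 + 6(pb + 22) = -93 + 6pb. Setting this equal to demand: 464 - 2.4pb = -93 + 6pb, so pb = 2785/42.
Sellers receive ps = 2785/42 + 22 = 3709/42; q' = 464 − 2.4·(2785/42) = 2134/7.
Buyers' price falls by p* − pb = 3445/42 − 2785/42 = 110/7; sellers' price rises by ps − p* = 3709/42 − 3445/42 = 44/7.
So producers capture (44/7)/22 = 2/7 of each unit of subsidy.

Producer share = 2/7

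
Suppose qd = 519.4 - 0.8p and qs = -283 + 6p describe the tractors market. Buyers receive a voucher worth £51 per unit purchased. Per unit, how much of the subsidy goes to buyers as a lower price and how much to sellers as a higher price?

Buyers gain £45 per unit; sellers gain £6 per unit

Pre-subsidy: 519.4 - 0.8p = -283 + 6p gives p* = 118, q* = 425.
With the rebate, buyers effectively pay pb = ps − 51, where ps is the price sellers receive.
Demand in terms of ps becomes qd = 519.4 − 0.8(ps − 51) = 560.2 - 0.8ps. Setting this equal to supply: 560.2 - 0.8ps = -283 + 6ps, so ps = 124.
Buyers pay pb = 124 − 51 = 73; q' = -283 + 6·124 = 461.
Buyers' price falls by p* − pb = 118 − 73 = 45; sellers' price rises by ps − p* = 124 − 118 = 6.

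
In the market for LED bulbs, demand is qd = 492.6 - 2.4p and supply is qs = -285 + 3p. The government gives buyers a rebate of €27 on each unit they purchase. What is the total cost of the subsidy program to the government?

Pre-subsidy: 492.6 - 2.4p = -285 + 3p gives p* = 144, q* = 147.
With the rebate, buyers effectively pay pb = ps − 27, where ps is the price sellers receive.
Demand in terms of ps becomes qd = 492.6 − 2.4(ps − 27) = 557.4 - 2.4ps. Setting this equal to supply: 557.4 - 2.4ps = -285 + 3ps, so ps = 156.
Buyers pay pb = 156 − 27 = 129; q' = -285 + 3·156 = 183.
Government outlay = subsidy × quantity = 27 × 183 = 4941.

Government cost = €4941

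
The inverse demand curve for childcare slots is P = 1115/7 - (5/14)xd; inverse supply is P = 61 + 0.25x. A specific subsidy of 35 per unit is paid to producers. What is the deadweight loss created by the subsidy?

Pre-subsidy: 1115/7 - (5/14)x = 61 + 0.25x gives x* = 2752/17 and P* = 1725/17.
With the subsidy, sellers receive Ps = Pb + 35 for each unit, where Pb is the price buyers pay.
On the curves, Pb = 1115/7 - (5/14)x and Ps = 61 + 0.25x; the wedge Ps − Pb = 35 gives 61 + 0.25x − (1115/7 - (5/14)x) = 35, so x' = 3732/17.
Then Pb = 1115/7 − (5/14)·(3732/17) = 1375/17 and Ps = 61 + 0.25·(3732/17) = 1970/17.
The subsidy expands output by 3732/17 − 2752/17 = 980/17 past the efficient level; on those units the gap between marginal cost and willingness to pay runs from 0 up to 35.
DWL = ½ × 35 × 980/17 = 17150/17.

Deadweight loss = 17150/17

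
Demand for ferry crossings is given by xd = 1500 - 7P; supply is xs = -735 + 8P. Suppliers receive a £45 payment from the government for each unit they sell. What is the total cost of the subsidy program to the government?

Pre-subsidy: 1500 - 7P = -735 + 8P gives P* = 149, x* = 457.
With the subsidy, sellers receive Ps = Pb + 45 for each unit, where Pb is the price buyers pay.
Supply in terms of Pb becomes xs = -735 + 8(Pb + 45) = -375 + 8Pb. Setting this equal to demand: 1500 - 7Pb = -375 + 8Pb, so Pb = 125.
Sellers receive Ps = 125 + 45 = 170; x' = 1500 − 7·125 = 625.
Government outlay = subsidy × quantity = 45 × 625 = 28125.

Government cost = £28125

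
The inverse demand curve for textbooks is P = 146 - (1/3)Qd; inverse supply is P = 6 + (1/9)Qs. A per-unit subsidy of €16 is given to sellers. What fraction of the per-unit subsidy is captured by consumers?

Pre-subsidy: 146 - (1/3)Q = 6 + (1/9)Q gives Q* = 315 and P* = 41.
With the subsidy, sellers receive Ps = Pb + 16 for each unit, where Pb is the price buyers pay.
On the curves, Pb = 146 - (1/3)Q and Ps = 6 + (1/9)Q; the wedge Ps − Pb = 16 gives 6 + (1/9)Q − (146 - (1/3)Q) = 16, so Q' = 351.
Then Pb = 146 − (1/3)·351 = 29 and Ps = 6 + (1/9)·351 = 45.
Buyers' price falls by P* − Pb = 41 − 29 = 12; sellers' price rises by Ps − P* = 45 − 41 = 4.
So consumers capture 12/16 = 0.75 of each unit of subsidy.

Consumer share = 0.75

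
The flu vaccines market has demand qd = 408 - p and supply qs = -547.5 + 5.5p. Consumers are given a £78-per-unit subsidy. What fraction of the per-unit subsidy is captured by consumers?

Pre-subsidy: 408 - p = -547.5 + 5.5p gives p* = 147, q* = 261.
With the rebate, buyers effectively pay pb = ps − 78, where ps is the price sellers receive.
Demand in terms of ps becomes qd = 408 − 1(ps − 78) = 486 - ps. Setting this equal to supply: 486 - ps = -547.5 + 5.5ps, so ps = 159.
Buyers pay pb = 159 − 78 = 81; q' = -547.5 + 5.5·159 = 327.
Buyers' price falls by p* − pb = 147 − 81 = 66; sellers' price rises by ps − p* = 159 − 147 = 12.
So consumers capture 66/78 = 11/13 of each unit of subsidy.

Consumer share = 11/13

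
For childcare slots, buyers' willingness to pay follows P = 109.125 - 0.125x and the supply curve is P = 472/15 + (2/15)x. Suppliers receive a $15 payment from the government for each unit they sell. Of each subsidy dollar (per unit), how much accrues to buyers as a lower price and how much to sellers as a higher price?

Pre-subsidy: 109.125 - 0.125x = 472/15 + (2/15)x gives x* = 9319/31 and P* = 2218/31.
With the subsidy, sellers receive Ps = Pb + 15 for each unit, where Pb is the price buyers pay.
On the curves, Pb = 109.125 - 0.125x and Ps = 472/15 + (2/15)x; the wedge Ps − Pb = 15 gives 472/15 + (2/15)x − (109.125 - 0.125x) = 15, so x' = 11119/31.
Then Pb = 109.125 − 0.125·(11119/31) = 1993/31 and Ps = 472/15 + (2/15)·(11119/31) = 2458/31.
Buyers' price falls by P* − Pb = 2218/31 − 1993/31 = 225/31; sellers' price rises by Ps − P* = 2458/31 − 2218/31 = 240/31.

Buyers gain 225/31 per unit; sellers gain 240/31 per unit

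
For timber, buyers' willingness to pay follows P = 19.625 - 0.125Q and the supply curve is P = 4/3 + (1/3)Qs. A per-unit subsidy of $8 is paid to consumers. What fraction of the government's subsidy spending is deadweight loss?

Pre-subsidy: 19.625 - 0.125Q = 4/3 + (1/3)Q gives Q* = 439/11 and P* = 161/11.
With the rebate, buyers effectively pay Pb = Ps − 8, where Ps is the price sellers receive.
On the curves, Pb = 19.625 - 0.125Q and Ps = 4/3 + (1/3)Q; the wedge Ps − Pb = 8 gives 4/3 + (1/3)Q − (19.625 - 0.125Q) = 8, so Q' = 631/11.
Then Pb = 19.625 − 0.125·(631/11) = 137/11 and Ps = 4/3 + (1/3)·(631/11) = 225/11.
ΔCS = ½(439/11 + 631/11)(161/11 − 137/11) = 12840/121; ΔPS = ½(439/11 + 631/11)(225/11 − 161/11) = 34240/121.
Government spending = 8 × 631/11 = 5048/11.
DWL = ½ × 8 × (631/11 − 439/11) = 768/11; fraction = (768/11) / (5048/11) = 96/631.

DWL / government spending = 96/631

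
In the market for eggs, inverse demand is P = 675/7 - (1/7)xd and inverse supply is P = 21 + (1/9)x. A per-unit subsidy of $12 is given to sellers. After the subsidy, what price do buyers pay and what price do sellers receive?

Buyers pay $47.25; sellers receive $59.25

Pre-subsidy: 675/7 - (1/7)x = 21 + (1/9)x gives x* = 297 and P* = 54.
With the subsidy, sellers receive Ps = Pb + 12 for each unit, where Pb is the price buyers pay.
On the curves, Pb = 675/7 - (1/7)x and Ps = 21 + (1/9)x; the wedge Ps − Pb = 12 gives 21 + (1/9)x − (675/7 - (1/7)x) = 12, so x' = 344.25.
Then Pb = 675/7 − (1/7)·344.25 = 47.25 and Ps = 21 + (1/9)·344.25 = 59.25.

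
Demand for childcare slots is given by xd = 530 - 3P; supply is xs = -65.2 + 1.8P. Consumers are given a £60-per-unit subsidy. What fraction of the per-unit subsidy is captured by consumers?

Consumer share = 0.375

Pre-subsidy: 530 - 3P = -65.2 + 1.8P gives P* = 124, x* = 158.
With the rebate, buyers effectively pay Pb = Ps − 60, where Ps is the price sellers receive.
Demand in terms of Ps becomes xd = 530 − 3(Ps − 60) = 710 - 3Ps. Setting this equal to supply: 710 - 3Ps = -65.2 + 1.8Ps, so Ps = 161.5.
Buyers pay Pb = 161.5 − 60 = 101.5; x' = -65.2 + 1.8·161.5 = 225.5.
Buyers' price falls by P* − Pb = 124 − 101.5 = 22.5; sellers' price rises by Ps − P* = 161.5 − 124 = 37.5.
So consumers capture 22.5/60 = 0.375 of each unit of subsidy.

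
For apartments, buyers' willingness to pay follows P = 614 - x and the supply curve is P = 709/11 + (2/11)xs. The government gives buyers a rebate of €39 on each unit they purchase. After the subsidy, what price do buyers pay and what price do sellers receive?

Pre-subsidy: 614 - x = 709/11 + (2/11)x gives x* = 465 and P* = 149.
With the rebate, buyers effectively pay Pb = Ps − 39, where Ps is the price sellers receive.
On the curves, Pb = 614 - x and Ps = 709/11 + (2/11)x; the wedge Ps − Pb = 39 gives 709/11 + (2/11)x − (614 - x) = 39, so x' = 498.
Then Pb = 614 − 1·498 = 116 and Ps = 709/11 + (2/11)·498 = 155.

Buyers pay €116; sellers receive €155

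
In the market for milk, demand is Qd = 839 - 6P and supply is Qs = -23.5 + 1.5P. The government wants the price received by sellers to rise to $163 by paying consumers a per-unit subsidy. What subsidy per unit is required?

Required subsidy s = $60 per unit

At a seller price of 163, quantity supplied is -23.5 + 1.5·163 = 221.
Buyers absorb 221 only when they pay Pb with 839 − 6·Pb = 221, i.e. Pb = 103.
s = Ps − Pb = 163 − 103 = 60.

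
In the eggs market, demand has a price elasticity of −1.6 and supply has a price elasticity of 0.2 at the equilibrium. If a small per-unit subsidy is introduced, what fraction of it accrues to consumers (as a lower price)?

For a small subsidy around the equilibrium, the benefit split depends on the relative slopes, which at a point are proportional to the elasticities.
Buyer share = εs/(εs + |εd|) = 0.2/(0.2 + 1.6) = 1/9; seller share = |εd|/(εs + |εd|) = 8/9.

Consumer share = 1/9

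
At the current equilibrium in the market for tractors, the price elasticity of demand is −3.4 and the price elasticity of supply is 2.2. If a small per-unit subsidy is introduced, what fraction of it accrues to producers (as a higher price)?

Producer share = 17/28

For a small subsidy around the equilibrium, the benefit split depends on the relative slopes, which at a point are proportional to the elasticities.
Buyer share = εs/(εs + |εd|) = 2.2/(2.2 + 3.4) = 11/28; seller share = |εd|/(εs + |εd|) = 17/28.
So producers capture 17/28 of the subsidy.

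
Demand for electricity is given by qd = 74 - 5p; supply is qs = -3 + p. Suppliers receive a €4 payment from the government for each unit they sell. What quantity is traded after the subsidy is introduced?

q' = 79/6

Pre-subsidy: 74 - 5p = -3 + p gives p* = 77/6, q* = 59/6.
With the subsidy, sellers receive ps = pb + 4 for each unit, where pb is the price buyers pay.
Supply in terms of pb becomes qs = -3 + 1(pb + 4) = 1 + pb. Setting this equal to demand: 74 - 5pb = 1 + pb, so pb = 73/6.
Sellers receive ps = 73/6 + 4 = 97/6; q' = 74 − 5·(73/6) = 79/6.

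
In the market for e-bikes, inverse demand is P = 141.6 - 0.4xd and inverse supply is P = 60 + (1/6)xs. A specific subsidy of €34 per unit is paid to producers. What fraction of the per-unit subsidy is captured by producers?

Pre-subsidy: 141.6 - 0.4x = 60 + (1/6)x gives x* = 144 and P* = 84.
With the subsidy, sellers receive Ps = Pb + 34 for each unit, where Pb is the price buyers pay.
On the curves, Pb = 141.6 - 0.4x and Ps = 60 + (1/6)x; the wedge Ps − Pb = 34 gives 60 + (1/6)x − (141.6 - 0.4x) = 34, so x' = 204.
Then Pb = 141.6 − 0.4·204 = 60 and Ps = 60 + (1/6)·204 = 94.
Buyers' price falls by P* − Pb = 84 − 60 = 24; sellers' price rises by Ps − P* = 94 − 84 = 10.
So producers capture 10/34 = 5/17 of each unit of subsidy.

Producer share = 5/17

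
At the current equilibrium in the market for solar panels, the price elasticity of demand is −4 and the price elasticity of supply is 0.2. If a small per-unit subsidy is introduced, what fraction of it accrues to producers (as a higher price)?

Producer share = 20/21

For a small subsidy around the equilibrium, the benefit split depends on the relative slopes, which at a point are proportional to the elasticities.
Buyer share = εs/(εs + |εd|) = 0.2/(0.2 + 4) = 1/21; seller share = |εd|/(εs + |εd|) = 20/21.
So producers capture 20/21 of the subsidy.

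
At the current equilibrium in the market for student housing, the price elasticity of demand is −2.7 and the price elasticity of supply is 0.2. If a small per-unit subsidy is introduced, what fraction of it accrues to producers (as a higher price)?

For a small subsidy around the equilibrium, the benefit split depends on the relative slopes, which at a point are proportional to the elasticities.
Buyer share = εs/(εs + |εd|) = 0.2/(0.2 + 2.7) = 2/29; seller share = |εd|/(εs + |εd|) = 27/29.
So producers capture 27/29 of the subsidy.

Producer share = 27/29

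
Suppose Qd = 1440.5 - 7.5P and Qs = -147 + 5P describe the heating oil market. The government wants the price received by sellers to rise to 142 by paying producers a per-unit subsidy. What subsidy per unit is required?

Required subsidy s = 25 per unit

At a seller price of 142, quantity supplied is -147 + 5·142 = 563.
Buyers absorb 563 only when they pay Pb with 1440.5 − 7.5·Pb = 563, i.e. Pb = 117.
s = Ps − Pb = 142 − 117 = 25.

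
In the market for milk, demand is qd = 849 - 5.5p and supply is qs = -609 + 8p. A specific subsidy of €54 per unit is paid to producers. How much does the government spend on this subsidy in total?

Government cost = €23274

Pre-subsidy: 849 - 5.5p = -609 + 8p gives p* = 108, q* = 255.
With the subsidy, sellers receive ps = pb + 54 for each unit, where pb is the price buyers pay.
Supply in terms of pb becomes qs = -609 + 8(pb + 54) = -177 + 8pb. Setting this equal to demand: 849 - 5.5pb = -177 + 8pb, so pb = 76.
Sellers receive ps = 76 + 54 = 130; q' = 849 − 5.5·76 = 431.
Government outlay = subsidy × quantity = 54 × 431 = 23274.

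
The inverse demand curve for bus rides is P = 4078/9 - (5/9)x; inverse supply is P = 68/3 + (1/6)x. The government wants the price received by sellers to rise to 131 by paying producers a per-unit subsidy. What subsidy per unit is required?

Required subsidy s = 39 per unit

At a seller price of 131, quantity supplied is -136 + 6·131 = 650.
Buyers absorb 650 only when they pay Pb = 4078/9 − (5/9)·650 = 92.
s = Ps − Pb = 131 − 92 = 39.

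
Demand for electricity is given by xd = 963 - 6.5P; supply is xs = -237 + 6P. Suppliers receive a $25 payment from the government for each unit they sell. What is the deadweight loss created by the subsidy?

Pre-subsidy: 963 - 6.5P = -237 + 6P gives P* = 96, x* = 339.
With the subsidy, sellers receive Ps = Pb + 25 for each unit, where Pb is the price buyers pay.
Supply in terms of Pb becomes xs = -237 + 6(Pb + 25) = -87 + 6Pb. Setting this equal to demand: 963 - 6.5Pb = -87 + 6Pb, so Pb = 84.
Sellers receive Ps = 84 + 25 = 109; x' = 963 − 6.5·84 = 417.
The subsidy expands output by 417 − 339 = 78 past the efficient level; on those units the gap between marginal cost and willingness to pay runs from 0 up to 25.
DWL = ½ × 25 × 78 = 975.

Deadweight loss = $975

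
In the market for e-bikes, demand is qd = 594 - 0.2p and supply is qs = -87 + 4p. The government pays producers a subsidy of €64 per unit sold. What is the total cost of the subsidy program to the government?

Pre-subsidy: 594 - 0.2p = -87 + 4p gives p* = 1135/7, q* = 3931/7.
With the subsidy, sellers receive ps = pb + 64 for each unit, where pb is the price buyers pay.
Supply in terms of pb becomes qs = -87 + 4(pb + 64) = 169 + 4pb. Setting this equal to demand: 594 - 0.2pb = 169 + 4pb, so pb = 2125/21.
Sellers receive ps = 2125/21 + 64 = 3469/21; q' = 594 − 0.2·(2125/21) = 12049/21.
Government outlay = subsidy × quantity = 64 × 12049/21 = 771136/21.

Government cost = 771136/21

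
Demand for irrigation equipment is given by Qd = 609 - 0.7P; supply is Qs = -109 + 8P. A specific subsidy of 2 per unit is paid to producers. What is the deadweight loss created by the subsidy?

Pre-subsidy: 609 - 0.7P = -109 + 8P gives P* = 7180/87, Q* = 47957/87.
With the subsidy, sellers receive Ps = Pb + 2 for each unit, where Pb is the price buyers pay.
Supply in terms of Pb becomes Qs = -109 + 8(Pb + 2) = -93 + 8Pb. Setting this equal to demand: 609 - 0.7Pb = -93 + 8Pb, so Pb = 2340/29.
Sellers receive Ps = 2340/29 + 2 = 2398/29; Q' = 609 − 0.7·(2340/29) = 16023/29.
The subsidy expands output by 16023/29 − 47957/87 = 112/87 past the efficient level; on those units the gap between marginal cost and willingness to pay runs from 0 up to 2.
DWL = ½ × 2 × 112/87 = 112/87.

Deadweight loss = 112/87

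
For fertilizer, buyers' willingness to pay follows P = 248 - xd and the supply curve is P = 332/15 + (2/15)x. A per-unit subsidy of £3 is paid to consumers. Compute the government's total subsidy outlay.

Government cost = 10299/17

Pre-subsidy: 248 - x = 332/15 + (2/15)x gives x* = 3388/17 and P* = 828/17.
With the rebate, buyers effectively pay Pb = Ps − 3, where Ps is the price sellers receive.
On the curves, Pb = 248 - x and Ps = 332/15 + (2/15)x; the wedge Ps − Pb = 3 gives 332/15 + (2/15)x − (248 - x) = 3, so x' = 3433/17.
Then Pb = 248 − 1·(3433/17) = 783/17 and Ps = 332/15 + (2/15)·(3433/17) = 834/17.
Government outlay = subsidy × quantity = 3 × 3433/17 = 10299/17.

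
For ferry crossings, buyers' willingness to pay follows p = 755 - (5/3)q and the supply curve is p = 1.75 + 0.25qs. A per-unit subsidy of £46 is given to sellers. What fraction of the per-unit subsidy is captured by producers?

Producer share = 3/23

Pre-subsidy: 755 - (5/3)q = 1.75 + 0.25q gives q* = 393 and p* = 100.
With the subsidy, sellers receive ps = pb + 46 for each unit, where pb is the price buyers pay.
On the curves, pb = 755 - (5/3)q and ps = 1.75 + 0.25q; the wedge ps − pb = 46 gives 1.75 + 0.25q − (755 - (5/3)q) = 46, so q' = 417.
Then pb = 755 − (5/3)·417 = 60 and ps = 1.75 + 0.25·417 = 106.
Buyers' price falls by p* − pb = 100 − 60 = 40; sellers' price rises by ps − p* = 106 − 100 = 6.
So producers capture 6/46 = 3/23 of each unit of subsidy.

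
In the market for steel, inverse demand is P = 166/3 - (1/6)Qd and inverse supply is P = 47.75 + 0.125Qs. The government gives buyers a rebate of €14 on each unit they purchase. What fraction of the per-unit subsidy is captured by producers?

Producer share = 3/7

Pre-subsidy: 166/3 - (1/6)Q = 47.75 + 0.125Q gives Q* = 26 and P* = 51.
With the rebate, buyers effectively pay Pb = Ps − 14, where Ps is the price sellers receive.
On the curves, Pb = 166/3 - (1/6)Q and Ps = 47.75 + 0.125Q; the wedge Ps − Pb = 14 gives 47.75 + 0.125Q − (166/3 - (1/6)Q) = 14, so Q' = 74.
Then Pb = 166/3 − (1/6)·74 = 43 and Ps = 47.75 + 0.125·74 = 57.
Buyers' price falls by P* − Pb = 51 − 43 = 8; sellers' price rises by Ps − P* = 57 − 51 = 6.
So producers capture 6/14 = 3/7 of each unit of subsidy.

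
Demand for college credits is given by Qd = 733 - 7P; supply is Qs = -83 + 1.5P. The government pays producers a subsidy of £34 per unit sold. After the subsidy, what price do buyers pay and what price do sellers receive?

Buyers pay £90; sellers receive £124

Pre-subsidy: 733 - 7P = -83 + 1.5P gives P* = 96, Q* = 61.
With the subsidy, sellers receive Ps = Pb + 34 for each unit, where Pb is the price buyers pay.
Supply in terms of Pb becomes Qs = -83 + 1.5(Pb + 34) = -32 + 1.5Pb. Setting this equal to demand: 733 - 7Pb = -32 + 1.5Pb, so Pb = 90.
Sellers receive Ps = 90 + 34 = 124; Q' = 733 − 7·90 = 103.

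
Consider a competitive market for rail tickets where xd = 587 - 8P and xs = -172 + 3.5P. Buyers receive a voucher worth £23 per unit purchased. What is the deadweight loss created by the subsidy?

Deadweight loss = £644

Pre-subsidy: 587 - 8P = -172 + 3.5P gives P* = 66, x* = 59.
With the rebate, buyers effectively pay Pb = Ps − 23, where Ps is the price sellers receive.
Demand in terms of Ps becomes xd = 587 − 8(Ps − 23) = 771 - 8Ps. Setting this equal to supply: 771 - 8Ps = -172 + 3.5Ps, so Ps = 82.
Buyers pay Pb = 82 − 23 = 59; x' = -172 + 3.5·82 = 115.
The subsidy expands output by 115 − 59 = 56 past the efficient level; on those units the gap between marginal cost and willingness to pay runs from 0 up to 23.
DWL = ½ × 23 × 56 = 644.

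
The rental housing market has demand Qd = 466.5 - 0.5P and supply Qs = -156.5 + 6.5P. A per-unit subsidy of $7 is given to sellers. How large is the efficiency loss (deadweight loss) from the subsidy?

Pre-subsidy: 466.5 - 0.5P = -156.5 + 6.5P gives P* = 89, Q* = 422.
With the subsidy, sellers receive Ps = Pb + 7 for each unit, where Pb is the price buyers pay.
Supply in terms of Pb becomes Qs = -156.5 + 6.5(Pb + 7) = -111 + 6.5Pb. Setting this equal to demand: 466.5 - 0.5Pb = -111 + 6.5Pb, so Pb = 82.5.
Sellers receive Ps = 82.5 + 7 = 89.5; Q' = 466.5 − 0.5·82.5 = 425.25.
The subsidy expands output by 425.25 − 422 = 3.25 past the efficient level; on those units the gap between marginal cost and willingness to pay runs from 0 up to 7.
DWL = ½ × 7 × 3.25 = 11.375.

Deadweight loss = $11.375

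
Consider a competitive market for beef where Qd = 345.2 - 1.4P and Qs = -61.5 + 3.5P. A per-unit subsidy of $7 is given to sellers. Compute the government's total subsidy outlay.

Government cost = $1652

Pre-subsidy: 345.2 - 1.4P = -61.5 + 3.5P gives P* = 83, Q* = 229.
With the subsidy, sellers receive Ps = Pb + 7 for each unit, where Pb is the price buyers pay.
Supply in terms of Pb becomes Qs = -61.5 + 3.5(Pb + 7) = -37 + 3.5Pb. Setting this equal to demand: 345.2 - 1.4Pb = -37 + 3.5Pb, so Pb = 78.
Sellers receive Ps = 78 + 7 = 85; Q' = 345.2 − 1.4·78 = 236.
Government outlay = subsidy × quantity = 7 × 236 = 1652.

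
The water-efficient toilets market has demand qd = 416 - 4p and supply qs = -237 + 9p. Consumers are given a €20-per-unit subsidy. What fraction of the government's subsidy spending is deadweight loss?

Pre-subsidy: 416 - 4p = -237 + 9p gives p* = 653/13, q* = 2796/13.
With the rebate, buyers effectively pay pb = ps − 20, where ps is the price sellers receive.
Demand in terms of ps becomes qd = 416 − 4(ps − 20) = 496 - 4ps. Setting this equal to supply: 496 - 4ps = -237 + 9ps, so ps = 733/13.
Buyers pay pb = 733/13 − 20 = 473/13; q' = -237 + 9·(733/13) = 3516/13.
ΔCS = ½(2796/13 + 3516/13)(653/13 − 473/13) = 568080/169; ΔPS = ½(2796/13 + 3516/13)(733/13 − 653/13) = 252480/169.
Government spending = 20 × 3516/13 = 70320/13.
DWL = ½ × 20 × (3516/13 − 2796/13) = 7200/13; fraction = (7200/13) / (70320/13) = 30/293.

DWL / government spending = 30/293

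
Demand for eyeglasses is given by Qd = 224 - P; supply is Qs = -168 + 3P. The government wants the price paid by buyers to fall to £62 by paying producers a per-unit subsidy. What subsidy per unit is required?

Required subsidy s = £48 per unit

At a buyer price of 62, quantity demanded is 224 − 1·62 = 162.
Sellers supply 162 only when they receive Ps with -168 + 3·Ps = 162, i.e. Ps = 110.
s = Ps − Pb = 110 − 62 = 48.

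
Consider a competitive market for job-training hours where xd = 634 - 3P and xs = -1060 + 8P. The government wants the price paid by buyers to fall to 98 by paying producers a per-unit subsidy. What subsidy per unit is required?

Required subsidy s = 77 per unit

At a buyer price of 98, quantity demanded is 634 − 3·98 = 340.
Sellers supply 340 only when they receive Ps with -1060 + 8·Ps = 340, i.e. Ps = 175.
s = Ps − Pb = 175 − 98 = 77.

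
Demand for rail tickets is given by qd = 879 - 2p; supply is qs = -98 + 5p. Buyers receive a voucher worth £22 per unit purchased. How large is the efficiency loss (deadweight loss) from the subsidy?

Pre-subsidy: 879 - 2p = -98 + 5p gives p* = 977/7, q* = 4199/7.
With the rebate, buyers effectively pay pb = ps − 22, where ps is the price sellers receive.
Demand in terms of ps becomes qd = 879 − 2(ps − 22) = 923 - 2ps. Setting this equal to supply: 923 - 2ps = -98 + 5ps, so ps = 1021/7.
Buyers pay pb = 1021/7 − 22 = 867/7; q' = -98 + 5·(1021/7) = 4419/7.
The subsidy expands output by 4419/7 − 4199/7 = 220/7 past the efficient level; on those units the gap between marginal cost and willingness to pay runs from 0 up to 22.
DWL = ½ × 22 × 220/7 = 2420/7.

Deadweight loss = 2420/7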